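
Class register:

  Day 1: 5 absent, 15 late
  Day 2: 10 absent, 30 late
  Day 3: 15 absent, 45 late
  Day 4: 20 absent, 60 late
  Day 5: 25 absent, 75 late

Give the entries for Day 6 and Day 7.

30 absent, 90 late; 35 absent, 105 late

Absent: +5 each step, so 5, 10, 15, 20, 25 → 30 → 35.
Late: always 3 × the absent, so 15, 30, 45, 60, 75 → 90 → 105.
Putting the parts together: 30 absent, 90 late and then 35 absent, 105 late.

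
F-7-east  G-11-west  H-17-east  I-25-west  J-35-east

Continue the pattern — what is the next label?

K-47-west

For the letter, letters move forward 1 place in the alphabet: F, G, H, I, J → K.
Second component — differences are 4, 6, 8, … (increasing by 2 each time): 7, 11, 17, 25, 35 → 47.
Direction: alternates east ↔ west, so east, west, east, west, east → west.
Combining the parts gives K-47-west.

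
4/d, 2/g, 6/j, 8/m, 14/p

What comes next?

For the first component, each term is the sum of the two before it: 4, 2, 6, 8, 14 → 22.
Letter: d, g, j, m, p → s (letters move forward 3 places in the alphabet).
So the next tag is 22/s.

22/s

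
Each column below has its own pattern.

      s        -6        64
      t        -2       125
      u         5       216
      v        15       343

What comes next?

w  28  512

Letter: letters move forward 1 place in the alphabet; s, t, u, v → w.
Second component goes -6, -2, 5, 15 → 28 (differences are 4, 7, 10, … (increasing by 3 each time)).
Third component: perfect cubes: 4³, 5³, 6³, …; 64, 125, 216, 343 → 512.
Combining the parts gives w  28  512.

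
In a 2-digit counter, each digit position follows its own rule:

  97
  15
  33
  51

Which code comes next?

79

First digit — +2 each step, mod 10: 9, 1, 3, 5 → 7.
Second digit — −2 each step, mod 10: 7, 5, 3, 1 → 9.
Putting it together: 79.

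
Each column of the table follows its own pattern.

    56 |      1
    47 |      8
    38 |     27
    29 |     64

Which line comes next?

First component: −9 each step, so 56, 47, 38, 29 → 20.
Second component goes 1, 8, 27, 64 → 125 (perfect cubes: 1³, 2³, 3³, …).
Combining the parts gives 20  125.

20  125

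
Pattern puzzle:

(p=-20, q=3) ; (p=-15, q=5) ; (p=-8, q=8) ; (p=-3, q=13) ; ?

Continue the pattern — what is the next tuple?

P — alternating steps +5, +7, +5, +7, …: -20, -15, -8, -3 → 4.
For the q, each term is the sum of the two before it: 3, 5, 8, 13 → 21.
Combining the parts gives (p=4, q=21).

(p=4, q=21)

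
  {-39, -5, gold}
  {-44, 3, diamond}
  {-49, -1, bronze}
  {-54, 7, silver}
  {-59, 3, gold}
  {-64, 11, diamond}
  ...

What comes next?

{-69, 7, bronze}

First component — −5 each step: -39, -44, -49, -54, -59, -64 → -69.
For the second component, alternating steps +8, −4, +8, −4, …: -5, 3, -1, 7, 3, 11 → 7.
Rank goes gold, diamond, bronze, silver, gold, diamond → bronze (repeats gold → diamond → bronze → silver).
Combining the parts gives {-69, 7, bronze}.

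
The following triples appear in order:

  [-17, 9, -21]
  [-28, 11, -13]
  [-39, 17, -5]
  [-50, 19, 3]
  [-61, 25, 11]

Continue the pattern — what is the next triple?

[-72, 27, 19]

First value: -17, -28, -39, -50, -61 → -72 (−11 each step).
Second value: alternating steps +2, +6, +2, +6, …; 9, 11, 17, 19, 25 → 27.
Third value — +8 each step: -21, -13, -5, 3, 11 → 19.
Putting it together: [-72, 27, 19].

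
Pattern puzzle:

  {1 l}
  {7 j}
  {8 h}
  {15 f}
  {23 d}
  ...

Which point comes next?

First coordinate: each term is the sum of the two before it; 1, 7, 8, 15, 23 → 38.
Letter goes l, j, h, f, d → b (letters move back 2 places in the alphabet).
So the next point is {38 b}.

{38 b}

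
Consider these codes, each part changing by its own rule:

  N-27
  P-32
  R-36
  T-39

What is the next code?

V-41

For the letter, letters move forward 2 places in the alphabet: N, P, R, T → V.
Second component: differences are 5, 4, 3, … (decreasing by 1 each time); 27, 32, 36, 39 → 41.
Putting it together: V-41.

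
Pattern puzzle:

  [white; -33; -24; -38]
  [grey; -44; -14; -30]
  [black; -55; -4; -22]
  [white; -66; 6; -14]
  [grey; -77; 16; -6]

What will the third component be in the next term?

26

Shade: white, grey, black, white, grey → black (repeats white → grey → black).
Second component: −11 each step; -33, -44, -55, -66, -77 → -88.
Third component: +10 each step, so -24, -14, -4, 6, 16 → 26.
For the fourth component, +8 each step: -38, -30, -22, -14, -6 → 2.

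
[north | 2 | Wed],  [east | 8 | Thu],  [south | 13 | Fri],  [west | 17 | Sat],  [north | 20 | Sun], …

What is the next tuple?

[east | 22 | Mon]

Direction goes north, east, south, west, north → east (repeats north → east → south → west).
Second part: differences are 6, 5, 4, … (decreasing by 1 each time), so 2, 8, 13, 17, 20 → 22.
Day: runs through the weekdays Mon→Sun; Wed, Thu, Fri, Sat, Sun → Mon.
Putting it together: [east | 22 | Mon].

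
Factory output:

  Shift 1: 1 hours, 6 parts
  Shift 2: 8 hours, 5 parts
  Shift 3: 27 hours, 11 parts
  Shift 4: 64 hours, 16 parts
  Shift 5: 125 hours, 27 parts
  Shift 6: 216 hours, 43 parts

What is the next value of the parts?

70

Hours goes 1, 8, 27, 64, 125, 216 → 343 (perfect cubes: 1³, 2³, 3³, …).
Parts — each term is the sum of the two before it: 6, 5, 11, 16, 27, 43 → 70.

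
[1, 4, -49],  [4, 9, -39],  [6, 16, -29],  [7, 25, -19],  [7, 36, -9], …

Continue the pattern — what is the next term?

First value — differences are 3, 2, 1, … (decreasing by 1 each time): 1, 4, 6, 7, 7 → 6.
Second value — perfect squares: 2², 3², 4², …: 4, 9, 16, 25, 36 → 49.
Third value — +10 each step: -49, -39, -29, -19, -9 → 1.
Putting it together: [6, 49, 1].

[6, 49, 1]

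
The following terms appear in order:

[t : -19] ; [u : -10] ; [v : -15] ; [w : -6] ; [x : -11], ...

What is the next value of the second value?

For the second value, alternating steps +9, −5, +9, −5, …: -19, -10, -15, -6, -11 → -2.

-2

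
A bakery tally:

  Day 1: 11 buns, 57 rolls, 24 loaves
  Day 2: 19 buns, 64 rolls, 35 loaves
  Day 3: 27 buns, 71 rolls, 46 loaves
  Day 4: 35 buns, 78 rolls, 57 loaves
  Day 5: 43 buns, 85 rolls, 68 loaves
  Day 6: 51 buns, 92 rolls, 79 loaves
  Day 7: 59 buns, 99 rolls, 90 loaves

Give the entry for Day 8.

Buns — +8 each step: 11, 19, 27, 35, 43, 51, 59 → 67.
Rolls: 57, 64, 71, 78, 85, 92, 99 → 106 (+7 each step).
Loaves: +11 each step, so 24, 35, 46, 57, 68, 79, 90 → 101.
Putting it together: 67 buns, 106 rolls, 101 loaves.

67 buns, 106 rolls, 101 loaves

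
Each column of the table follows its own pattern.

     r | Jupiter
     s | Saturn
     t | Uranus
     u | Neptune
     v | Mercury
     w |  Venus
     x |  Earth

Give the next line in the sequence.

Letter goes r, s, t, u, v, w, x → y (letters move forward 1 place in the alphabet).
Planet — runs through the planets Mercury→Neptune: Jupiter, Saturn, Uranus, Neptune, Mercury, Venus, Earth → Mars.
Putting it together: y  Mars.

y  Mars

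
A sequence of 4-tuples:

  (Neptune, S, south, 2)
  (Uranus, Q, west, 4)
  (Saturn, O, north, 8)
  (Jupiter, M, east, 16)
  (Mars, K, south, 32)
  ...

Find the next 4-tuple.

Planet: runs backward through the planets Mercury→Neptune; Neptune, Uranus, Saturn, Jupiter, Mars → Earth.
Letter goes S, Q, O, M, K → I (letters move back 2 places in the alphabet).
Direction: south, west, north, east, south → west (repeats south → west → north → east).
Fourth value goes 2, 4, 8, 16, 32 → 64 (×2 each step).
Combining the parts gives (Earth, I, west, 64).

(Earth, I, west, 64)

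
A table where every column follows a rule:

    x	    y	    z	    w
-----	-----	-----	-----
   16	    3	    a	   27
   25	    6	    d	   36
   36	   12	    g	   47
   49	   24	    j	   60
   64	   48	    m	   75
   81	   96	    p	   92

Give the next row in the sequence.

Column x goes 16, 25, 36, 49, 64, 81 → 100 (perfect squares: 4², 5², 6², …).
Column y — ×2 each step: 3, 6, 12, 24, 48, 96 → 192.
Column z goes a, d, g, j, m, p → s (letters move forward 3 places in the alphabet).
For the column w, always 11 more than the column x: 27, 36, 47, 60, 75, 92 → 111.
So the next row is 100  192  s  111.

100  192  s  111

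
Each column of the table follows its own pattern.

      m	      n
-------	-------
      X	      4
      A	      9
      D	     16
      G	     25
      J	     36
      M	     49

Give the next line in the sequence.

P  64

Column m goes X, A, D, G, J, M → P (letters move forward 3 places in the alphabet, wrapping Z→A).
Column n: perfect squares: 2², 3², 4², …, so 4, 9, 16, 25, 36, 49 → 64.
Combining the parts gives P  64.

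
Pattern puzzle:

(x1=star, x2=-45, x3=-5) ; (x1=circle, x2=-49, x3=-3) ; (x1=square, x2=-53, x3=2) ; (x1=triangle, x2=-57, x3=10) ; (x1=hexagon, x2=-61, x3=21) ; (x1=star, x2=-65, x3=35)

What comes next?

(x1=circle, x2=-69, x3=52)

X1 — repeats star → circle → square → triangle → hexagon: star, circle, square, triangle, hexagon, star → circle.
X2: −4 each step, so -45, -49, -53, -57, -61, -65 → -69.
X3: differences are 2, 5, 8, … (increasing by 3 each time); -5, -3, 2, 10, 21, 35 → 52.
Putting it together: (x1=circle, x2=-69, x3=52).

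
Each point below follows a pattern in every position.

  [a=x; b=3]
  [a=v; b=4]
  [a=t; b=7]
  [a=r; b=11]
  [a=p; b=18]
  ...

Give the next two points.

[a=n; b=29], [a=l; b=47]

A: x, v, t, r, p → n → l (letters move back 2 places in the alphabet).
B goes 3, 4, 7, 11, 18 → 29 → 47 (each term is the sum of the two before it).
So the next two points are [a=n; b=29] and [a=l; b=47].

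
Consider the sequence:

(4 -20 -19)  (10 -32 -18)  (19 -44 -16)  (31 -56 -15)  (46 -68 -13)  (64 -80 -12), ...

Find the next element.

(85 -92 -10)

First part: differences are 6, 9, 12, … (increasing by 3 each time); 4, 10, 19, 31, 46, 64 → 85.
Second part: −12 each step; -20, -32, -44, -56, -68, -80 → -92.
Third part — alternating steps +1, +2, +1, +2, …: -19, -18, -16, -15, -13, -12 → -10.
Combining the parts gives (85 -92 -10).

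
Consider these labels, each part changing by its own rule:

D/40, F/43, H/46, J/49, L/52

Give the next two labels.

Letter: letters move forward 2 places in the alphabet, so D, F, H, J, L → N → P.
Second component: 40, 43, 46, 49, 52 → 55 → 58 (+3 each step).
So the next two labels are N/55 and P/58.

N/55, P/58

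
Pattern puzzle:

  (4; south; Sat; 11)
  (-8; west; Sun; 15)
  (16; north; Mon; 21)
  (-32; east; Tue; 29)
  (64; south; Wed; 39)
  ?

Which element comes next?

First value: ×(-2) each step; 4, -8, 16, -32, 64 → -128.
Direction — repeats south → west → north → east: south, west, north, east, south → west.
Day: Sat, Sun, Mon, Tue, Wed → Thu (runs through the weekdays Mon→Sun).
For the fourth value, differences are 4, 6, 8, … (increasing by 2 each time): 11, 15, 21, 29, 39 → 51.
Putting it together: (-128; west; Thu; 51).

(-128; west; Thu; 51)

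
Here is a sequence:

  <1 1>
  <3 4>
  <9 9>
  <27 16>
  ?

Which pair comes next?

<81 25>

First entry — ×3 each step: 1, 3, 9, 27 → 81.
Second entry — differences are 3, 5, 7, … (increasing by 2 each time): 1, 4, 9, 16 → 25.
Combining the parts gives <81 25>.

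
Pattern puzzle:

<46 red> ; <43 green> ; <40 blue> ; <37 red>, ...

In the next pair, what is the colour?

Colour — repeats red → green → blue: red, green, blue, red → green.

green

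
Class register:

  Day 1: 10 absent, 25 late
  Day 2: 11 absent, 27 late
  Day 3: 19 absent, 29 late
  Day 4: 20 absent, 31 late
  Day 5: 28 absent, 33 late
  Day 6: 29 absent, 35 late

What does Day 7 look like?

Absent — alternating steps +1, +8, +1, +8, …: 10, 11, 19, 20, 28, 29 → 37.
Late — +2 each step: 25, 27, 29, 31, 33, 35 → 37.
Combining the parts gives 37 absent, 37 late.

37 absent, 37 late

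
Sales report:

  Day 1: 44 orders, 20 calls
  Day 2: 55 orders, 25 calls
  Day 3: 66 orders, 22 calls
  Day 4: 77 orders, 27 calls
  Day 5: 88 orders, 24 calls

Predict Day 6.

Orders goes 44, 55, 66, 77, 88 → 99 (+11 each step).
Calls: alternating steps +5, −3, +5, −3, …; 20, 25, 22, 27, 24 → 29.
So the next record is 99 orders, 29 calls.

99 orders, 29 calls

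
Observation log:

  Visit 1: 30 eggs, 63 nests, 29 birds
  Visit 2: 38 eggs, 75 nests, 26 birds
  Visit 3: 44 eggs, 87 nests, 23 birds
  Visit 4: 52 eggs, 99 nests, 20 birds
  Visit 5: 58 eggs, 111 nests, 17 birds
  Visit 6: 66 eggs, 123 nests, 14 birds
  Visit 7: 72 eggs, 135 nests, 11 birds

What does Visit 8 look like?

80 eggs, 147 nests, 8 birds

Eggs — alternating steps +8, +6, +8, +6, …: 30, 38, 44, 52, 58, 66, 72 → 80.
Nests: +12 each step; 63, 75, 87, 99, 111, 123, 135 → 147.
Birds: −3 each step, so 29, 26, 23, 20, 17, 14, 11 → 8.
Putting it together: 80 eggs, 147 nests, 8 birds.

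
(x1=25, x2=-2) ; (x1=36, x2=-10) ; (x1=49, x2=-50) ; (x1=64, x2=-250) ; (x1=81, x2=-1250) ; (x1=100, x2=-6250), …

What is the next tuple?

(x1=121, x2=-31250)

X1 goes 25, 36, 49, 64, 81, 100 → 121 (perfect squares: 5², 6², 7², …).
X2 — ×5 each step: -2, -10, -50, -250, -1250, -6250 → -31250.
So the next tuple is (x1=121, x2=-31250).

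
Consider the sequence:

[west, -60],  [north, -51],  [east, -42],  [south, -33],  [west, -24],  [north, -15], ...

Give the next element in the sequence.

Direction goes west, north, east, south, west, north → east (repeats west → north → east → south).
For the second component, +9 each step: -60, -51, -42, -33, -24, -15 → -6.
So the next element is [east, -6].

[east, -6]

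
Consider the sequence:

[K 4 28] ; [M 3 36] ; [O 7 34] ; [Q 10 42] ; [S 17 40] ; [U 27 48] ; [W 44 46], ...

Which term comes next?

[Y 71 54]

Letter: K, M, O, Q, S, U, W → Y (letters move forward 2 places in the alphabet).
Second entry: each term is the sum of the two before it; 4, 3, 7, 10, 17, 27, 44 → 71.
Third entry goes 28, 36, 34, 42, 40, 48, 46 → 54 (alternating steps +8, −2, +8, −2, …).
Combining the parts gives [Y 71 54].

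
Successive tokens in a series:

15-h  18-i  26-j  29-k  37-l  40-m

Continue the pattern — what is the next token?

48-n

First component goes 15, 18, 26, 29, 37, 40 → 48 (alternating steps +3, +8, +3, +8, …).
Letter — letters move forward 1 place in the alphabet: h, i, j, k, l, m → n.
Combining the parts gives 48-n.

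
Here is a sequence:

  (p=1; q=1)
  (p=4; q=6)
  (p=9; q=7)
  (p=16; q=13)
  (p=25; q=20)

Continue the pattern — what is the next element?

For the p, perfect squares: 1², 2², 3², …: 1, 4, 9, 16, 25 → 36.
Q: each term is the sum of the two before it; 1, 6, 7, 13, 20 → 33.
Combining the parts gives (p=36; q=33).

(p=36; q=33)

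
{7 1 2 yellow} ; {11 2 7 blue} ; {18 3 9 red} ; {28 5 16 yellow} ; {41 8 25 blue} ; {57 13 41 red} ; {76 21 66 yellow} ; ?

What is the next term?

{98 34 107 blue}

First entry — differences are 4, 7, 10, … (increasing by 3 each time): 7, 11, 18, 28, 41, 57, 76 → 98.
Second entry — each term is the sum of the two before it: 1, 2, 3, 5, 8, 13, 21 → 34.
Third entry: each term is the sum of the two before it, so 2, 7, 9, 16, 25, 41, 66 → 107.
Colour: yellow, blue, red, yellow, blue, red, yellow → blue (repeats yellow → blue → red).
Putting it together: {98 34 107 blue}.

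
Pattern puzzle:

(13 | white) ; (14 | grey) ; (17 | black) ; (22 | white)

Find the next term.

First part: 13, 14, 17, 22 → 29 (differences are 1, 3, 5, … (increasing by 2 each time)).
Shade goes white, grey, black, white → grey (repeats white → grey → black).
So the next term is (29 | grey).

(29 | grey)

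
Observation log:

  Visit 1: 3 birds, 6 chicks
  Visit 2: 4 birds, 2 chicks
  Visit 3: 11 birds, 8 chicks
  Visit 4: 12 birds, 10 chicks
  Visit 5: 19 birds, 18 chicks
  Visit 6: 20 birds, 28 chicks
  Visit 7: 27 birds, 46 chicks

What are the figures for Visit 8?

28 birds, 74 chicks

Birds — alternating steps +1, +7, +1, +7, …: 3, 4, 11, 12, 19, 20, 27 → 28.
Chicks — each term is the sum of the two before it: 6, 2, 8, 10, 18, 28, 46 → 74.
Putting it together: 28 birds, 74 chicks.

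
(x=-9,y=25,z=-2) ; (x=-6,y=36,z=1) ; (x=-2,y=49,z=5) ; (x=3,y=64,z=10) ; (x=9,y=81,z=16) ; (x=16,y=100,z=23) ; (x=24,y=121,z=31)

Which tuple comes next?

(x=33,y=144,z=40)

For the x, differences are 3, 4, 5, … (increasing by 1 each time): -9, -6, -2, 3, 9, 16, 24 → 33.
Y goes 25, 36, 49, 64, 81, 100, 121 → 144 (perfect squares: 5², 6², 7², …).
Z: always 7 more than the x, so -2, 1, 5, 10, 16, 23, 31 → 40.
So the next tuple is (x=33,y=144,z=40).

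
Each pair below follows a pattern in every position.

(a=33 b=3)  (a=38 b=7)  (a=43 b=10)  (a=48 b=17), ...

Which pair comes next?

A: +5 each step, so 33, 38, 43, 48 → 53.
B: each term is the sum of the two before it; 3, 7, 10, 17 → 27.
Putting it together: (a=53 b=27).

(a=53 b=27)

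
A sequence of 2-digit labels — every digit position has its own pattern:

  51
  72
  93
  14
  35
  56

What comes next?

First digit goes 5, 7, 9, 1, 3, 5 → 7 (+2 each step, mod 10).
Second digit: +1 each step, mod 10; 1, 2, 3, 4, 5, 6 → 7.
So the next label is 77.

77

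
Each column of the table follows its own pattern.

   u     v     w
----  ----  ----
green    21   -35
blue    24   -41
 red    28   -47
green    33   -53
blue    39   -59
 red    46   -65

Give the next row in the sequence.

green  54  -71

Column u goes green, blue, red, green, blue, red → green (repeats green → blue → red).
Column v: 21, 24, 28, 33, 39, 46 → 54 (differences are 3, 4, 5, … (increasing by 1 each time)).
Column w — −6 each step: -35, -41, -47, -53, -59, -65 → -71.
So the next row is green  54  -71.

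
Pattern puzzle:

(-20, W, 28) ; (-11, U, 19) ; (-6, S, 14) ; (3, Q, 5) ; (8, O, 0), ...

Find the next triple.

(17, M, -9)

First value: alternating steps +9, +5, +9, +5, …; -20, -11, -6, 3, 8 → 17.
Letter goes W, U, S, Q, O → M (letters move back 2 places in the alphabet).
Third value goes 28, 19, 14, 5, 0 → -9 (together with the first value always sums to 8).
Combining the parts gives (17, M, -9).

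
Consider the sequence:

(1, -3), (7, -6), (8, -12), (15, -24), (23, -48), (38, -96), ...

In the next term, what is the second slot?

-192

For the second slot, ×2 each step: -3, -6, -12, -24, -48, -96 → -192.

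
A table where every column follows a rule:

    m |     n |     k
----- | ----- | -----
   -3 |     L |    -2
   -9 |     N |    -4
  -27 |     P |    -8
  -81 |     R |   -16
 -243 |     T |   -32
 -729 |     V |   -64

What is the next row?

Column m goes -3, -9, -27, -81, -243, -729 → -2187 (×3 each step).
Column n: letters move forward 2 places in the alphabet; L, N, P, R, T, V → X.
Column k: ×2 each step, so -2, -4, -8, -16, -32, -64 → -128.
Combining the parts gives -2187  X  -128.

-2187  X  -128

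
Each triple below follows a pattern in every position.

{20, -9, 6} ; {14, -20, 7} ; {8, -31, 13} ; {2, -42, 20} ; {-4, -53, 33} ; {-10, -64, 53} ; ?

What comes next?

{-16, -75, 86}

For the first part, −6 each step: 20, 14, 8, 2, -4, -10 → -16.
Second part goes -9, -20, -31, -42, -53, -64 → -75 (−11 each step).
Third part: each term is the sum of the two before it, so 6, 7, 13, 20, 33, 53 → 86.
Putting it together: {-16, -75, 86}.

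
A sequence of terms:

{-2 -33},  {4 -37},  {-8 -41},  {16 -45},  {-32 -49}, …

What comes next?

First part: ×(-2) each step, so -2, 4, -8, 16, -32 → 64.
Second part — −4 each step: -33, -37, -41, -45, -49 → -53.
Putting it together: {64 -53}.

{64 -53}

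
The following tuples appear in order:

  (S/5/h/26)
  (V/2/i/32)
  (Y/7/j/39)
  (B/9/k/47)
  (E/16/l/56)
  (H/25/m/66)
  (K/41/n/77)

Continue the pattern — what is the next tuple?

First letter — letters move forward 3 places in the alphabet, wrapping Z→A: S, V, Y, B, E, H, K → N.
Second entry: each term is the sum of the two before it; 5, 2, 7, 9, 16, 25, 41 → 66.
For the second letter, letters move forward 1 place in the alphabet: h, i, j, k, l, m, n → o.
Fourth entry: differences are 6, 7, 8, … (increasing by 1 each time), so 26, 32, 39, 47, 56, 66, 77 → 89.
Combining the parts gives (N/66/o/89).

(N/66/o/89)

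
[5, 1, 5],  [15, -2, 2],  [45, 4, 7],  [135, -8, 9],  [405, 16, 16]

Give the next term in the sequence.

First slot: ×3 each step; 5, 15, 45, 135, 405 → 1215.
Second slot — ×(-2) each step: 1, -2, 4, -8, 16 → -32.
Third slot goes 5, 2, 7, 9, 16 → 25 (each term is the sum of the two before it).
Combining the parts gives [1215, -32, 25].

[1215, -32, 25]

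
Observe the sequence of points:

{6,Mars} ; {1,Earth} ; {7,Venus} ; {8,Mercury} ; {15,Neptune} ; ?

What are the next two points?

For the first coordinate, each term is the sum of the two before it: 6, 1, 7, 8, 15 → 23 → 38.
Planet goes Mars, Earth, Venus, Mercury, Neptune → Uranus → Saturn (runs backward through the planets Mercury→Neptune).
So the next two points are {23,Uranus} and {38,Saturn}.

{23,Uranus}, {38,Saturn}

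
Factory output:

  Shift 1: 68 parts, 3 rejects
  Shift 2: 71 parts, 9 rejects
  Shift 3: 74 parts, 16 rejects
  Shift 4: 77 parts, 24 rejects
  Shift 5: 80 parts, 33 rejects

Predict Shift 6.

Parts: +3 each step; 68, 71, 74, 77, 80 → 83.
Rejects: differences are 6, 7, 8, … (increasing by 1 each time), so 3, 9, 16, 24, 33 → 43.
Combining the parts gives 83 parts, 43 rejects.

83 parts, 43 rejects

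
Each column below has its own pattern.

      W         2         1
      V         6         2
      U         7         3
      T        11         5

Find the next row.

For the letter, letters move back 1 place in the alphabet: W, V, U, T → S.
For the second component, alternating steps +4, +1, +4, +1, …: 2, 6, 7, 11 → 12.
Third component goes 1, 2, 3, 5 → 8 (each term is the sum of the two before it).
Combining the parts gives S  12  8.

S  12  8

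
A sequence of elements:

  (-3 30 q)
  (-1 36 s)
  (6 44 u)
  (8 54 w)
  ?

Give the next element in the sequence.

(15 66 y)

First coordinate: alternating steps +2, +7, +2, +7, …, so -3, -1, 6, 8 → 15.
Second coordinate — differences are 6, 8, 10, … (increasing by 2 each time): 30, 36, 44, 54 → 66.
Letter — letters move forward 2 places in the alphabet: q, s, u, w → y.
Putting it together: (15 66 y).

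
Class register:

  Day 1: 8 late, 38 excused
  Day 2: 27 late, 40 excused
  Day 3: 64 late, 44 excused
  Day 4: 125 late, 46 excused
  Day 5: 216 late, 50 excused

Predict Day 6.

Late: perfect cubes: 2³, 3³, 4³, …; 8, 27, 64, 125, 216 → 343.
Excused goes 38, 40, 44, 46, 50 → 52 (alternating steps +2, +4, +2, +4, …).
Combining the parts gives 343 late, 52 excused.

343 late, 52 excused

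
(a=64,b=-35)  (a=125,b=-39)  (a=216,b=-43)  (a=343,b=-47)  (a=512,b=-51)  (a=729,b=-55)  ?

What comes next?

A: perfect cubes: 4³, 5³, 6³, …, so 64, 125, 216, 343, 512, 729 → 1000.
B: -35, -39, -43, -47, -51, -55 → -59 (−4 each step).
Putting it together: (a=1000,b=-59).

(a=1000,b=-59)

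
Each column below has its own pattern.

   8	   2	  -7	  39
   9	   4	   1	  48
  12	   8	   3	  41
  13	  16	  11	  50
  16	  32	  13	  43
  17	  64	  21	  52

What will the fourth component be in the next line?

Fourth component goes 39, 48, 41, 50, 43, 52 → 45 (alternating steps +9, −7, +9, −7, …).

45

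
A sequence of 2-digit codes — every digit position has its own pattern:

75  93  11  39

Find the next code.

57

For the first digit, +2 each step, mod 10: 7, 9, 1, 3 → 5.
Second digit: 5, 3, 1, 9 → 7 (−2 each step, mod 10).
Putting it together: 57.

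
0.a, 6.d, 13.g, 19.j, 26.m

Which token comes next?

32.p

First component — alternating steps +6, +7, +6, +7, …: 0, 6, 13, 19, 26 → 32.
Letter: letters move forward 3 places in the alphabet, so a, d, g, j, m → p.
Combining the parts gives 32.p.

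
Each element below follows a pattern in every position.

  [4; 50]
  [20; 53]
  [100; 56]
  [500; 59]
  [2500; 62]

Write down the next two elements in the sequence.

[12500; 65], [62500; 68]

First slot: ×5 each step, so 4, 20, 100, 500, 2500 → 12500 → 62500.
Second slot: +3 each step; 50, 53, 56, 59, 62 → 65 → 68.
So the next two elements are [12500; 65] and [62500; 68].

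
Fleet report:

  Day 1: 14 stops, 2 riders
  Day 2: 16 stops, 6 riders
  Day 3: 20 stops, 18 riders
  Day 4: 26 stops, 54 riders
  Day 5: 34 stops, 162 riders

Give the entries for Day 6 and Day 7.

Stops goes 14, 16, 20, 26, 34 → 44 → 56 (differences are 2, 4, 6, … (increasing by 2 each time)).
Riders — ×3 each step: 2, 6, 18, 54, 162 → 486 → 1458.
So the next two records are 44 stops, 486 riders and 56 stops, 1458 riders.

44 stops, 486 riders; 56 stops, 1458 riders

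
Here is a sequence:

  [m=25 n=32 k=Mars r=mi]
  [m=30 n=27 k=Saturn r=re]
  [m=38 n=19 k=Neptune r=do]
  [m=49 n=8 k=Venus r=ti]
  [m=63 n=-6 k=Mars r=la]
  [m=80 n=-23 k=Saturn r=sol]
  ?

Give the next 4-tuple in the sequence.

[m=100 n=-43 k=Neptune r=fa]

M goes 25, 30, 38, 49, 63, 80 → 100 (differences are 5, 8, 11, … (increasing by 3 each time)).
N goes 32, 27, 19, 8, -6, -23 → -43 (together with the m always sums to 57).
K — repeats Mars → Saturn → Neptune → Venus: Mars, Saturn, Neptune, Venus, Mars, Saturn → Neptune.
R — runs backward through the solfège scale do→ti: mi, re, do, ti, la, sol → fa.
So the next 4-tuple is [m=100 n=-43 k=Neptune r=fa].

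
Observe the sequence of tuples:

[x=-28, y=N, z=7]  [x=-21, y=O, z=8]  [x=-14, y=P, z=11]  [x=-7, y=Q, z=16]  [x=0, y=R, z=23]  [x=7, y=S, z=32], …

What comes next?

[x=14, y=T, z=43]

X: +7 each step; -28, -21, -14, -7, 0, 7 → 14.
Y goes N, O, P, Q, R, S → T (letters move forward 1 place in the alphabet).
For the z, differences are 1, 3, 5, … (increasing by 2 each time): 7, 8, 11, 16, 23, 32 → 43.
So the next tuple is [x=14, y=T, z=43].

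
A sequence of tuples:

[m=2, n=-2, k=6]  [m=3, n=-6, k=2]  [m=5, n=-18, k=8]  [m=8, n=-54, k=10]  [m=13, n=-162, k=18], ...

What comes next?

For the m, each term is the sum of the two before it: 2, 3, 5, 8, 13 → 21.
N: ×3 each step, so -2, -6, -18, -54, -162 → -486.
K: each term is the sum of the two before it; 6, 2, 8, 10, 18 → 28.
Putting it together: [m=21, n=-486, k=28].

[m=21, n=-486, k=28]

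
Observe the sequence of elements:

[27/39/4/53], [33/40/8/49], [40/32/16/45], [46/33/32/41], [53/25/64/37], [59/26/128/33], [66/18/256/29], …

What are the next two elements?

First part: alternating steps +6, +7, +6, +7, …; 27, 33, 40, 46, 53, 59, 66 → 72 → 79.
Second part goes 39, 40, 32, 33, 25, 26, 18 → 19 → 11 (alternating steps +1, −8, +1, −8, …).
Third part: ×2 each step, so 4, 8, 16, 32, 64, 128, 256 → 512 → 1024.
For the fourth part, −4 each step: 53, 49, 45, 41, 37, 33, 29 → 25 → 21.
So the next two elements are [72/19/512/25] and [79/11/1024/21].

[72/19/512/25], [79/11/1024/21]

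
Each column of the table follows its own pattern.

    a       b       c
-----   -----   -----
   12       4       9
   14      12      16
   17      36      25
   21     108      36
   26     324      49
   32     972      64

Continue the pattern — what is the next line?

For the column a, differences are 2, 3, 4, … (increasing by 1 each time): 12, 14, 17, 21, 26, 32 → 39.
For the column b, ×3 each step: 4, 12, 36, 108, 324, 972 → 2916.
Column c: 9, 16, 25, 36, 49, 64 → 81 (perfect squares: 3², 4², 5², …).
Putting it together: 39  2916  81.

39  2916  81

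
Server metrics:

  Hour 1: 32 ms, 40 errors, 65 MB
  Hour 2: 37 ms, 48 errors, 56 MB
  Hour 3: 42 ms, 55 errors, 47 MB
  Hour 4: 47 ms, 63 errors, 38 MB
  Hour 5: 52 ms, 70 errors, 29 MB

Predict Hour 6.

57 ms, 78 errors, 20 MB

Ms: 32, 37, 42, 47, 52 → 57 (+5 each step).
Errors — alternating steps +8, +7, +8, +7, …: 40, 48, 55, 63, 70 → 78.
MB: −9 each step, so 65, 56, 47, 38, 29 → 20.
Combining the parts gives 57 ms, 78 errors, 20 MB.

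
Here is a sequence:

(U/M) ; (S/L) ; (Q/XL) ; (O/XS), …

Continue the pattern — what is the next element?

(M/S)

Letter goes U, S, Q, O → M (letters move back 2 places in the alphabet).
For the size, runs through clothing sizes XS→XL: M, L, XL, XS → S.
Putting it together: (M/S).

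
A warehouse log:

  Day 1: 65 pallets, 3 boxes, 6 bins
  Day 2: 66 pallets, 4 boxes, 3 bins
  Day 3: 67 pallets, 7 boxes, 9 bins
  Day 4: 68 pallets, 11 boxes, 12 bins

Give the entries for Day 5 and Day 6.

69 pallets, 18 boxes, 21 bins; 70 pallets, 29 boxes, 33 bins

Pallets: 65, 66, 67, 68 → 69 → 70 (+1 each step).
Boxes: each term is the sum of the two before it, so 3, 4, 7, 11 → 18 → 29.
Bins: each term is the sum of the two before it; 6, 3, 9, 12 → 21 → 33.
So the next two rows are 69 pallets, 18 boxes, 21 bins and 70 pallets, 29 boxes, 33 bins.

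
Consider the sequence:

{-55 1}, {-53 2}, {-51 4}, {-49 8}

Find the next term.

{-47 16}

First entry: +2 each step, so -55, -53, -51, -49 → -47.
Second entry: ×2 each step, so 1, 2, 4, 8 → 16.
Putting it together: {-47 16}.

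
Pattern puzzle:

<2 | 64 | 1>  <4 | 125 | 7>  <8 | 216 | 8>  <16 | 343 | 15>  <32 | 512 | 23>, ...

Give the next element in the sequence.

<64 | 729 | 38>

First entry: ×2 each step; 2, 4, 8, 16, 32 → 64.
Second entry: perfect cubes: 4³, 5³, 6³, …; 64, 125, 216, 343, 512 → 729.
Third entry: each term is the sum of the two before it; 1, 7, 8, 15, 23 → 38.
Putting it together: <64 | 729 | 38>.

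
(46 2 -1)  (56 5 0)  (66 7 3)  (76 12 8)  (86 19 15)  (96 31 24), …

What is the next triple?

First entry: +10 each step; 46, 56, 66, 76, 86, 96 → 106.
For the second entry, each term is the sum of the two before it: 2, 5, 7, 12, 19, 31 → 50.
Third entry: differences are 1, 3, 5, … (increasing by 2 each time); -1, 0, 3, 8, 15, 24 → 35.
So the next triple is (106 50 35).

(106 50 35)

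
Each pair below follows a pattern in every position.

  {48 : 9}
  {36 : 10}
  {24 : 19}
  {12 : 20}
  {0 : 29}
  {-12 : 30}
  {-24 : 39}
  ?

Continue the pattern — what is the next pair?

First part goes 48, 36, 24, 12, 0, -12, -24 → -36 (−12 each step).
Second part: alternating steps +1, +9, +1, +9, …; 9, 10, 19, 20, 29, 30, 39 → 40.
Putting it together: {-36 : 40}.

{-36 : 40}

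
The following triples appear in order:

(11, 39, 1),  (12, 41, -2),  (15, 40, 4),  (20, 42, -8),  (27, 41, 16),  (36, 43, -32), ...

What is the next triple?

(47, 42, 64)

First part: differences are 1, 3, 5, … (increasing by 2 each time); 11, 12, 15, 20, 27, 36 → 47.
Second part: alternating steps +2, −1, +2, −1, …, so 39, 41, 40, 42, 41, 43 → 42.
Third part: ×(-2) each step; 1, -2, 4, -8, 16, -32 → 64.
Putting it together: (47, 42, 64).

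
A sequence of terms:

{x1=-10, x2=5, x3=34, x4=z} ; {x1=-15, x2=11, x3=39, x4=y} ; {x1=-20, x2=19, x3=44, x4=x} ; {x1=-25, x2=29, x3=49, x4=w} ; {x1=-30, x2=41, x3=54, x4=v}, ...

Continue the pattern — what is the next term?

{x1=-35, x2=55, x3=59, x4=u}

X1 goes -10, -15, -20, -25, -30 → -35 (−5 each step).
X2: 5, 11, 19, 29, 41 → 55 (differences are 6, 8, 10, … (increasing by 2 each time)).
X3 — together with the x1 always sums to 24: 34, 39, 44, 49, 54 → 59.
X4 — letters move back 1 place in the alphabet: z, y, x, w, v → u.
So the next term is {x1=-35, x2=55, x3=59, x4=u}.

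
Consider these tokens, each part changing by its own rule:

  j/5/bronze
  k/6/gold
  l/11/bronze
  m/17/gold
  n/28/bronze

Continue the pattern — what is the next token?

For the letter, letters move forward 1 place in the alphabet: j, k, l, m, n → o.
Second component goes 5, 6, 11, 17, 28 → 45 (each term is the sum of the two before it).
For the rank, alternates bronze ↔ gold: bronze, gold, bronze, gold, bronze → gold.
So the next token is o/45/gold.

o/45/gold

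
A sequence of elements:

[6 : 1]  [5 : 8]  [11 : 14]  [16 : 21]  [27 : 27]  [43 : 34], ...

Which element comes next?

First coordinate: each term is the sum of the two before it; 6, 5, 11, 16, 27, 43 → 70.
Second coordinate: 1, 8, 14, 21, 27, 34 → 40 (alternating steps +7, +6, +7, +6, …).
So the next element is [70 : 40].

[70 : 40]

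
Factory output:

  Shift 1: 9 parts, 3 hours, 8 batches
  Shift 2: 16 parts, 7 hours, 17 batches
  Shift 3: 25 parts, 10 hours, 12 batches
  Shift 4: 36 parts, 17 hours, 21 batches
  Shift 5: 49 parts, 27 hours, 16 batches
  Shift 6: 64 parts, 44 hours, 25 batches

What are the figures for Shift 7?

For the parts, perfect squares: 3², 4², 5², …: 9, 16, 25, 36, 49, 64 → 81.
Hours goes 3, 7, 10, 17, 27, 44 → 71 (each term is the sum of the two before it).
Batches goes 8, 17, 12, 21, 16, 25 → 20 (alternating steps +9, −5, +9, −5, …).
Combining the parts gives 81 parts, 71 hours, 20 batches.

81 parts, 71 hours, 20 batches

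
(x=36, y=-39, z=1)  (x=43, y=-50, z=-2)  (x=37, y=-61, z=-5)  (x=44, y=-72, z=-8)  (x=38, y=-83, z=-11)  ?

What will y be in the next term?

-94

Y: −11 each step; -39, -50, -61, -72, -83 → -94.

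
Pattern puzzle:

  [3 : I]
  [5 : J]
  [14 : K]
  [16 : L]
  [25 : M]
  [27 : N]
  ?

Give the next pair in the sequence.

[36 : O]

For the first entry, alternating steps +2, +9, +2, +9, …: 3, 5, 14, 16, 25, 27 → 36.
For the letter, letters move forward 1 place in the alphabet: I, J, K, L, M, N → O.
Putting it together: [36 : O].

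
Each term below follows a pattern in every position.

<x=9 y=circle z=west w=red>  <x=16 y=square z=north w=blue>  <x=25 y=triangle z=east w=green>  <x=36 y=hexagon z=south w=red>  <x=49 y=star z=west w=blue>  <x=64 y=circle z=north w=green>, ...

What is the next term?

<x=81 y=square z=east w=red>

For the x, perfect squares: 3², 4², 5², …: 9, 16, 25, 36, 49, 64 → 81.
Y goes circle, square, triangle, hexagon, star, circle → square (repeats circle → square → triangle → hexagon → star).
Z: repeats west → north → east → south, so west, north, east, south, west, north → east.
W: repeats red → blue → green, so red, blue, green, red, blue, green → red.
Combining the parts gives <x=81 y=square z=east w=red>.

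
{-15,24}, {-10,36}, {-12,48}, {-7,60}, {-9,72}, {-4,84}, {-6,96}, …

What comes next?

{-1,108}

First entry: alternating steps +5, −2, +5, −2, …, so -15, -10, -12, -7, -9, -4, -6 → -1.
Second entry: +12 each step, so 24, 36, 48, 60, 72, 84, 96 → 108.
Putting it together: {-1,108}.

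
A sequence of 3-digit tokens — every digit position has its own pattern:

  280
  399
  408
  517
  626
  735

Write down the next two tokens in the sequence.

First digit: +1 each step, mod 10; 2, 3, 4, 5, 6, 7 → 8 → 9.
For the second digit, +1 each step, mod 10: 8, 9, 0, 1, 2, 3 → 4 → 5.
Third digit: −1 each step, mod 10; 0, 9, 8, 7, 6, 5 → 4 → 3.
Putting the parts together: 844 and then 953.

844, 953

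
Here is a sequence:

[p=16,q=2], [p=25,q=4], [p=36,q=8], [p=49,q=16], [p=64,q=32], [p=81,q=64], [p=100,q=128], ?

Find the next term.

P: perfect squares: 4², 5², 6², …; 16, 25, 36, 49, 64, 81, 100 → 121.
Q goes 2, 4, 8, 16, 32, 64, 128 → 256 (×2 each step).
Putting it together: [p=121,q=256].

[p=121,q=256]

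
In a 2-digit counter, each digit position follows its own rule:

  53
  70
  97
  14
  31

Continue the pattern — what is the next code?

58

First digit: +2 each step, mod 10, so 5, 7, 9, 1, 3 → 5.
Second digit: −3 each step, mod 10, so 3, 0, 7, 4, 1 → 8.
Putting it together: 58.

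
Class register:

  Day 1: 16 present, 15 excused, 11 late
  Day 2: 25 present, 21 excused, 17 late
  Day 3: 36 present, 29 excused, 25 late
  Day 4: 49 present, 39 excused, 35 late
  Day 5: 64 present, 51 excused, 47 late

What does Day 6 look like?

Present goes 16, 25, 36, 49, 64 → 81 (perfect squares: 4², 5², 6², …).
Excused goes 15, 21, 29, 39, 51 → 65 (differences are 6, 8, 10, … (increasing by 2 each time)).
Late: 11, 17, 25, 35, 47 → 61 (always 4 less than the excused).
Combining the parts gives 81 present, 65 excused, 61 late.

81 present, 65 excused, 61 late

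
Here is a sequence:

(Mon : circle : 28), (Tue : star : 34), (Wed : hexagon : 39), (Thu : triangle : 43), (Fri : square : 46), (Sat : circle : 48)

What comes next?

Day: Mon, Tue, Wed, Thu, Fri, Sat → Sun (runs through the weekdays Mon→Sun).
Shape: repeats circle → star → hexagon → triangle → square; circle, star, hexagon, triangle, square, circle → star.
Third coordinate — differences are 6, 5, 4, … (decreasing by 1 each time): 28, 34, 39, 43, 46, 48 → 49.
Putting it together: (Sun : star : 49).

(Sun : star : 49)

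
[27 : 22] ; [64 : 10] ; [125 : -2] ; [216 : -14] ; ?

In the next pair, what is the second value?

Second value — −12 each step: 22, 10, -2, -14 → -26.

-26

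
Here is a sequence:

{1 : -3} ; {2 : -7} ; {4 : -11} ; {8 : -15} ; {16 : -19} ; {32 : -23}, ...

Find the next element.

{64 : -27}

For the first entry, ×2 each step: 1, 2, 4, 8, 16, 32 → 64.
Second entry: -3, -7, -11, -15, -19, -23 → -27 (−4 each step).
Combining the parts gives {64 : -27}.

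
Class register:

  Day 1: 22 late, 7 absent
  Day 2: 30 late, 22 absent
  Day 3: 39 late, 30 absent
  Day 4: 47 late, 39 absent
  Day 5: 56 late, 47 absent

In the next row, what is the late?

64

For the late, alternating steps +8, +9, +8, +9, …: 22, 30, 39, 47, 56 → 64.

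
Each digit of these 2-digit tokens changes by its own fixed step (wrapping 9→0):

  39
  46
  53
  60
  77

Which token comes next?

84

First digit — +1 each step, mod 10: 3, 4, 5, 6, 7 → 8.
Second digit: −3 each step, mod 10, so 9, 6, 3, 0, 7 → 4.
Combining the parts gives 84.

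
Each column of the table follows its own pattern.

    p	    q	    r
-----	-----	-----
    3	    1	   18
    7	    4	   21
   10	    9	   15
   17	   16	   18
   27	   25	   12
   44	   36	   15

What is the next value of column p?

Column p — each term is the sum of the two before it: 3, 7, 10, 17, 27, 44 → 71.

71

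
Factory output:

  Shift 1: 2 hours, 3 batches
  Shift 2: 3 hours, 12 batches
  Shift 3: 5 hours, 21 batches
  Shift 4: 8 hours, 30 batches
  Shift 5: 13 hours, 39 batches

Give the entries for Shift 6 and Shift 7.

Hours goes 2, 3, 5, 8, 13 → 21 → 34 (each term is the sum of the two before it).
For the batches, +9 each step: 3, 12, 21, 30, 39 → 48 → 57.
Putting the parts together: 21 hours, 48 batches and then 34 hours, 57 batches.

21 hours, 48 batches; 34 hours, 57 batches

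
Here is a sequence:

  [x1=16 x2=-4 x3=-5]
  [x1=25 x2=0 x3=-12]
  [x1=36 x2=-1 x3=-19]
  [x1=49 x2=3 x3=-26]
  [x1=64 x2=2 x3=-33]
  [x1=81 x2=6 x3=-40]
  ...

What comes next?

X1 goes 16, 25, 36, 49, 64, 81 → 100 (perfect squares: 4², 5², 6², …).
X2: alternating steps +4, −1, +4, −1, …, so -4, 0, -1, 3, 2, 6 → 5.
X3: −7 each step, so -5, -12, -19, -26, -33, -40 → -47.
Putting it together: [x1=100 x2=5 x3=-47].

[x1=100 x2=5 x3=-47]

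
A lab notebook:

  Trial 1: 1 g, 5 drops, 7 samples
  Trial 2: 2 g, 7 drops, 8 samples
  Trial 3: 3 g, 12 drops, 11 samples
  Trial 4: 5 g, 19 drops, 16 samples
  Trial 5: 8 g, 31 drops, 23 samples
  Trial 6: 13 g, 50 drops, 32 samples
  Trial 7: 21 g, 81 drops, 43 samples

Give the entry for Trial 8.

G — each term is the sum of the two before it: 1, 2, 3, 5, 8, 13, 21 → 34.
Drops — each term is the sum of the two before it: 5, 7, 12, 19, 31, 50, 81 → 131.
Samples goes 7, 8, 11, 16, 23, 32, 43 → 56 (differences are 1, 3, 5, … (increasing by 2 each time)).
Combining the parts gives 34 g, 131 drops, 56 samples.

34 g, 131 drops, 56 samples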